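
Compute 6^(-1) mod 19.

Step 1: We need x such that 6 * x = 1 (mod 19).
Step 2: Using the extended Euclidean algorithm or trial:
  6 * 16 = 96 = 5 * 19 + 1.
Step 3: Since 96 mod 19 = 1, the inverse is x = 16.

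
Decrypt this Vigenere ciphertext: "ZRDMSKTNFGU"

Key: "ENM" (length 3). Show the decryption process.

Step 1: Key 'ENM' has length 3. Extended key: ENMENMENMEN
Step 2: Decrypt each position:
  Z(25) - E(4) = 21 = V
  R(17) - N(13) = 4 = E
  D(3) - M(12) = 17 = R
  M(12) - E(4) = 8 = I
  S(18) - N(13) = 5 = F
  K(10) - M(12) = 24 = Y
  T(19) - E(4) = 15 = P
  N(13) - N(13) = 0 = A
  F(5) - M(12) = 19 = T
  G(6) - E(4) = 2 = C
  U(20) - N(13) = 7 = H
Plaintext: VERIFYPATCH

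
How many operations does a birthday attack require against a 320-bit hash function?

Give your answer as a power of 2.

Step 1: The birthday paradox gives collision probability ~50% after sqrt(2^n) = 2^(n/2) hashes.
Step 2: For 320-bit output: 2^(320/2) = 2^160.
Step 3: Approximately 2^160 hash computations needed.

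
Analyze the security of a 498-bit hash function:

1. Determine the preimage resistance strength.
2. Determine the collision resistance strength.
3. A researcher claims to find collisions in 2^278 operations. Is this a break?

Step 1: Preimage resistance requires brute-force of 2^498 operations.
Step 2: Collision resistance (birthday bound) = 2^(498/2) = 2^249.
Step 3: The claimed attack costs 2^278 operations.
Step 4: Since 2^278 >= 2^249, the claimed attack is no faster than the generic birthday attack, so this does not break collision resistance.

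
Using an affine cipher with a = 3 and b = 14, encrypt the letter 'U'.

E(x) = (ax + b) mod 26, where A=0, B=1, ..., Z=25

Step 1: Convert 'U' to number: x = 20.
Step 2: E(20) = (3 * 20 + 14) mod 26 = 74 mod 26 = 22.
Step 3: Convert 22 back to letter: W.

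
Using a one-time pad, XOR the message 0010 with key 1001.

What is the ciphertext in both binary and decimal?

Step 1: Write out the XOR operation bit by bit:
  Message: 0010
  Key:     1001
  XOR:     1011
Step 2: Convert to decimal: 1011 = 11.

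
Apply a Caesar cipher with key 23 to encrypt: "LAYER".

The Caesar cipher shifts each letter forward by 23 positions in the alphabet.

Step 1: For each letter, shift forward by 23 positions (mod 26).
  L (position 11) -> position (11+23) mod 26 = 8 -> I
  A (position 0) -> position (0+23) mod 26 = 23 -> X
  Y (position 24) -> position (24+23) mod 26 = 21 -> V
  E (position 4) -> position (4+23) mod 26 = 1 -> B
  R (position 17) -> position (17+23) mod 26 = 14 -> O
Result: IXVBO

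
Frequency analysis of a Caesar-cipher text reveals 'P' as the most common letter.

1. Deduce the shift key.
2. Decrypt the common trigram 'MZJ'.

Step 1: In English, 'E' is the most frequent letter (12.7%).
Step 2: The most frequent ciphertext letter is 'P' (position 15).
Step 3: Shift = (15 - 4) mod 26 = 11.
Step 4: Decrypt 'MZJ' by shifting back 11:
  M -> B
  Z -> O
  J -> Y
Step 5: 'MZJ' decrypts to 'BOY'.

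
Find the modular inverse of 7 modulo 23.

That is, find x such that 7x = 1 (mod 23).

Step 1: We need x such that 7 * x = 1 (mod 23).
Step 2: Using the extended Euclidean algorithm or trial:
  7 * 10 = 70 = 3 * 23 + 1.
Step 3: Since 70 mod 23 = 1, the inverse is x = 10.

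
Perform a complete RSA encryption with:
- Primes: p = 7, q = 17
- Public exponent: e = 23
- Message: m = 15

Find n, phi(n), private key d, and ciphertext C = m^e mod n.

Step 1: n = 7 * 17 = 119.
Step 2: phi(n) = (7-1)(17-1) = 6 * 16 = 96.
Step 3: Find d = 23^(-1) mod 96 = 71.
  Verify: 23 * 71 = 1633 = 1 (mod 96).
Step 4: C = 15^23 mod 119 = 8.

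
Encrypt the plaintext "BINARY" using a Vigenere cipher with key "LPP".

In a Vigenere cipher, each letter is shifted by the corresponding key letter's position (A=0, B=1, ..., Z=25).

Step 1: Repeat key to match plaintext length:
  Plaintext: BINARY
  Key:       LPPLPP
Step 2: Encrypt each letter:
  B(1) + L(11) = (1+11) mod 26 = 12 = M
  I(8) + P(15) = (8+15) mod 26 = 23 = X
  N(13) + P(15) = (13+15) mod 26 = 2 = C
  A(0) + L(11) = (0+11) mod 26 = 11 = L
  R(17) + P(15) = (17+15) mod 26 = 6 = G
  Y(24) + P(15) = (24+15) mod 26 = 13 = N
Ciphertext: MXCLGN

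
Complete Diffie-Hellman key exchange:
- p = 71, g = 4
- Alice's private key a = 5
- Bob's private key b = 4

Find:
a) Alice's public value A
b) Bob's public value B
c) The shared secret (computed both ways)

Step 1: A = g^a mod p = 4^5 mod 71 = 30.
Step 2: B = g^b mod p = 4^4 mod 71 = 43.
Step 3: Alice computes s = B^a mod p = 43^5 mod 71 = 32.
Step 4: Bob computes s = A^b mod p = 30^4 mod 71 = 32.
Both sides agree: shared secret = 32.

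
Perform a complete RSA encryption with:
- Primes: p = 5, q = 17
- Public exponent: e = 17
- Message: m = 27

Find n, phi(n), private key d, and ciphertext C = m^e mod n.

Step 1: n = 5 * 17 = 85.
Step 2: phi(n) = (5-1)(17-1) = 4 * 16 = 64.
Step 3: Find d = 17^(-1) mod 64 = 49.
  Verify: 17 * 49 = 833 = 1 (mod 64).
Step 4: C = 27^17 mod 85 = 27.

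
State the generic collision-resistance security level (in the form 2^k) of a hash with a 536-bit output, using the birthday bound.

Step 1: The birthday paradox gives collision probability ~50% after sqrt(2^n) = 2^(n/2) hashes.
Step 2: For 536-bit output: 2^(536/2) = 2^268.
Step 3: Approximately 2^268 hash computations needed.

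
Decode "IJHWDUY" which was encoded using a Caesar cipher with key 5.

Step 1: Reverse the shift by subtracting 5 from each letter position.
  I (position 8) -> position (8-5) mod 26 = 3 -> D
  J (position 9) -> position (9-5) mod 26 = 4 -> E
  H (position 7) -> position (7-5) mod 26 = 2 -> C
  W (position 22) -> position (22-5) mod 26 = 17 -> R
  D (position 3) -> position (3-5) mod 26 = 24 -> Y
  U (position 20) -> position (20-5) mod 26 = 15 -> P
  Y (position 24) -> position (24-5) mod 26 = 19 -> T
Decrypted message: DECRYPT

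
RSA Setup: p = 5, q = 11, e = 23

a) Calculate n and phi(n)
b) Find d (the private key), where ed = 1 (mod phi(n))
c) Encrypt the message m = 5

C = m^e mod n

Step 1: n = 5 * 11 = 55.
Step 2: phi(n) = (5-1)(11-1) = 4 * 10 = 40.
Step 3: Find d = 23^(-1) mod 40 = 7.
  Verify: 23 * 7 = 161 = 1 (mod 40).
Step 4: C = 5^23 mod 55 = 15.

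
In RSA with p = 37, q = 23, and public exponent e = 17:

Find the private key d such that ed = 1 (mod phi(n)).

Step 1: n = 37 * 23 = 851.
Step 2: phi(n) = 36 * 22 = 792.
Step 3: Find d such that 17 * d = 1 (mod 792).
Step 4: d = 17^(-1) mod 792 = 233.
Verification: 17 * 233 = 3961 = 5 * 792 + 1.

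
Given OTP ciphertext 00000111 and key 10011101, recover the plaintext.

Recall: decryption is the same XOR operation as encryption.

Step 1: XOR ciphertext with key:
  Ciphertext: 00000111
  Key:        10011101
  XOR:        10011010
Step 2: Plaintext = 10011010 = 154 in decimal.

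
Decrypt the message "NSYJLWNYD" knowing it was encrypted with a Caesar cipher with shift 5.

Step 1: Reverse the shift by subtracting 5 from each letter position.
  N (position 13) -> position (13-5) mod 26 = 8 -> I
  S (position 18) -> position (18-5) mod 26 = 13 -> N
  Y (position 24) -> position (24-5) mod 26 = 19 -> T
  J (position 9) -> position (9-5) mod 26 = 4 -> E
  L (position 11) -> position (11-5) mod 26 = 6 -> G
  W (position 22) -> position (22-5) mod 26 = 17 -> R
  N (position 13) -> position (13-5) mod 26 = 8 -> I
  Y (position 24) -> position (24-5) mod 26 = 19 -> T
  D (position 3) -> position (3-5) mod 26 = 24 -> Y
Decrypted message: INTEGRITY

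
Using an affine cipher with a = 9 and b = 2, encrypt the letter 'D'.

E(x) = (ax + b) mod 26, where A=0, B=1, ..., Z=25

Step 1: Convert 'D' to number: x = 3.
Step 2: E(3) = (9 * 3 + 2) mod 26 = 29 mod 26 = 3.
Step 3: Convert 3 back to letter: D.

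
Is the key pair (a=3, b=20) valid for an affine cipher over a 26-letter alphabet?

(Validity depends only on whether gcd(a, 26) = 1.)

Step 1: Compute gcd(3, 26).
Step 2: gcd(3, 26) = 1.
Since gcd = 1, 3 is coprime with 26, so it is a valid key.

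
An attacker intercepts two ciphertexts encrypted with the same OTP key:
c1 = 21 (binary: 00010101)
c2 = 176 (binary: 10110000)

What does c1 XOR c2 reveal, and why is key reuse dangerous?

Step 1: c1 XOR c2 = (m1 XOR k) XOR (m2 XOR k).
Step 2: By XOR associativity/commutativity: = m1 XOR m2 XOR k XOR k = m1 XOR m2.
Step 3: 00010101 XOR 10110000 = 10100101 = 165.
Step 4: The key cancels out! An attacker learns m1 XOR m2 = 165, revealing the relationship between plaintexts.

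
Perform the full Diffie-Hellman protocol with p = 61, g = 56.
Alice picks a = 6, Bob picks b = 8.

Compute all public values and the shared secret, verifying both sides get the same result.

Step 1: A = g^a mod p = 56^6 mod 61 = 9.
Step 2: B = g^b mod p = 56^8 mod 61 = 42.
Step 3: Alice computes s = B^a mod p = 42^6 mod 61 = 58.
Step 4: Bob computes s = A^b mod p = 9^8 mod 61 = 58.
Both sides agree: shared secret = 58.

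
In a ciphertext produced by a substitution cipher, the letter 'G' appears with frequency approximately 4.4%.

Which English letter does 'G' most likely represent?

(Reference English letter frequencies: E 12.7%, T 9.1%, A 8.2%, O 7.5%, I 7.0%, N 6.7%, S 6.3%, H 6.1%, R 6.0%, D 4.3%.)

Step 1: The observed frequency is 4.4%.
Step 2: Compare with English frequencies:
  E: 12.7% (difference: 8.3%)
  T: 9.1% (difference: 4.7%)
  A: 8.2% (difference: 3.8%)
  O: 7.5% (difference: 3.1%)
  I: 7.0% (difference: 2.6%)
  N: 6.7% (difference: 2.3%)
  S: 6.3% (difference: 1.9%)
  H: 6.1% (difference: 1.7%)
  R: 6.0% (difference: 1.6%)
  D: 4.3% (difference: 0.1%) <-- closest
Step 3: 'G' most likely represents 'D' (frequency 4.3%).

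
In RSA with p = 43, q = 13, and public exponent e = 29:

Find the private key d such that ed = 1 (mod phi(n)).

Step 1: n = 43 * 13 = 559.
Step 2: phi(n) = 42 * 12 = 504.
Step 3: Find d such that 29 * d = 1 (mod 504).
Step 4: d = 29^(-1) mod 504 = 365.
Verification: 29 * 365 = 10585 = 21 * 504 + 1.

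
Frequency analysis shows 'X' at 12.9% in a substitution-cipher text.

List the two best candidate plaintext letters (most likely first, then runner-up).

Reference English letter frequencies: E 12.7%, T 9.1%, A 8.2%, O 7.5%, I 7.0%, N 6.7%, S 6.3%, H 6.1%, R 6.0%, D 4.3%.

Step 1: Observed frequency of 'X' is 12.9%.
Step 2: Compute distances to each reference frequency and sort:
  E (12.7%): difference = 0.2% <-- BEST
  T (9.1%): difference = 3.8% <-- RUNNER-UP
  A (8.2%): difference = 4.7%
  O (7.5%): difference = 5.4%
  I (7.0%): difference = 5.9%
Step 3: Most likely is 'E' (12.7%, diff 0.2%); second most likely is 'T' (9.1%, diff 3.8%).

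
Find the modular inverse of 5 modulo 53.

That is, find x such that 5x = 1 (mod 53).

Step 1: We need x such that 5 * x = 1 (mod 53).
Step 2: Using the extended Euclidean algorithm or trial:
  5 * 32 = 160 = 3 * 53 + 1.
Step 3: Since 160 mod 53 = 1, the inverse is x = 32.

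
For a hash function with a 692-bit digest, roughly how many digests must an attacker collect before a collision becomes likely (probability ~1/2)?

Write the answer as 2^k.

Step 1: The birthday paradox gives collision probability ~50% after sqrt(2^n) = 2^(n/2) hashes.
Step 2: For 692-bit output: 2^(692/2) = 2^346.
Step 3: Approximately 2^346 hash computations needed.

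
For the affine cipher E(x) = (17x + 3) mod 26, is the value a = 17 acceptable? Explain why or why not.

Step 1: Compute gcd(17, 26).
Step 2: gcd(17, 26) = 1.
Since gcd = 1, 17 is coprime with 26, so it is a valid key.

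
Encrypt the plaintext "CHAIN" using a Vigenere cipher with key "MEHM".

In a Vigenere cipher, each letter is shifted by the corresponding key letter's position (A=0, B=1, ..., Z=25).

Step 1: Repeat key to match plaintext length:
  Plaintext: CHAIN
  Key:       MEHMM
Step 2: Encrypt each letter:
  C(2) + M(12) = (2+12) mod 26 = 14 = O
  H(7) + E(4) = (7+4) mod 26 = 11 = L
  A(0) + H(7) = (0+7) mod 26 = 7 = H
  I(8) + M(12) = (8+12) mod 26 = 20 = U
  N(13) + M(12) = (13+12) mod 26 = 25 = Z
Ciphertext: OLHUZ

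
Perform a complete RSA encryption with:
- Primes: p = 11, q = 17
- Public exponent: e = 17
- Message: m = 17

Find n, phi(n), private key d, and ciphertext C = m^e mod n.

Step 1: n = 11 * 17 = 187.
Step 2: phi(n) = (11-1)(17-1) = 10 * 16 = 160.
Step 3: Find d = 17^(-1) mod 160 = 113.
  Verify: 17 * 113 = 1921 = 1 (mod 160).
Step 4: C = 17^17 mod 187 = 85.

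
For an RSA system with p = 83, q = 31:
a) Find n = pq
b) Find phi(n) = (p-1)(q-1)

Step 1: n = p * q = 83 * 31 = 2573.
Step 2: phi(n) = (p-1)(q-1) = 82 * 30 = 2460.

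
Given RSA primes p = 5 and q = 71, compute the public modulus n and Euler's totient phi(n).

Step 1: n = p * q = 5 * 71 = 355.
Step 2: phi(n) = (p-1)(q-1) = 4 * 70 = 280.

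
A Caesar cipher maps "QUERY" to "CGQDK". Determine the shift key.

Step 1: Compare first letters: Q (position 16) -> C (position 2).
Step 2: Shift = (2 - 16) mod 26 = 12.
The shift value is 12.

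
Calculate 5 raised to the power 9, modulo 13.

Step 1: Compute 5^9 mod 13 step by step, reducing modulo 13 at each step.
  5^1 mod 13 = 5
  5^2 mod 13 = (5 * 5) mod 13 = 12
  5^3 mod 13 = (12 * 5) mod 13 = 8
  5^4 mod 13 = (8 * 5) mod 13 = 1
  5^5 mod 13 = (1 * 5) mod 13 = 5
  5^6 mod 13 = (5 * 5) mod 13 = 12
  5^7 mod 13 = (12 * 5) mod 13 = 8
  5^8 mod 13 = (8 * 5) mod 13 = 1
  5^9 mod 13 = (1 * 5) mod 13 = 5
Step 2: Result = 5.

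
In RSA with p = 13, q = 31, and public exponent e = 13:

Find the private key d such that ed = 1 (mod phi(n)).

Step 1: n = 13 * 31 = 403.
Step 2: phi(n) = 12 * 30 = 360.
Step 3: Find d such that 13 * d = 1 (mod 360).
Step 4: d = 13^(-1) mod 360 = 277.
Verification: 13 * 277 = 3601 = 10 * 360 + 1.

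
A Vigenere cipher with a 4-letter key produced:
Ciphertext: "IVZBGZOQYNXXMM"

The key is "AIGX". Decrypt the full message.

Step 1: Key 'AIGX' has length 4. Extended key: AIGXAIGXAIGXAI
Step 2: Decrypt each position:
  I(8) - A(0) = 8 = I
  V(21) - I(8) = 13 = N
  Z(25) - G(6) = 19 = T
  B(1) - X(23) = 4 = E
  G(6) - A(0) = 6 = G
  Z(25) - I(8) = 17 = R
  O(14) - G(6) = 8 = I
  Q(16) - X(23) = 19 = T
  Y(24) - A(0) = 24 = Y
  N(13) - I(8) = 5 = F
  X(23) - G(6) = 17 = R
  X(23) - X(23) = 0 = A
  M(12) - A(0) = 12 = M
  M(12) - I(8) = 4 = E
Plaintext: INTEGRITYFRAME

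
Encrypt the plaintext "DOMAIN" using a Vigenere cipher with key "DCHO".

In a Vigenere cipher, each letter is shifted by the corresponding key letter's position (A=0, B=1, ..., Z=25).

Step 1: Repeat key to match plaintext length:
  Plaintext: DOMAIN
  Key:       DCHODC
Step 2: Encrypt each letter:
  D(3) + D(3) = (3+3) mod 26 = 6 = G
  O(14) + C(2) = (14+2) mod 26 = 16 = Q
  M(12) + H(7) = (12+7) mod 26 = 19 = T
  A(0) + O(14) = (0+14) mod 26 = 14 = O
  I(8) + D(3) = (8+3) mod 26 = 11 = L
  N(13) + C(2) = (13+2) mod 26 = 15 = P
Ciphertext: GQTOLP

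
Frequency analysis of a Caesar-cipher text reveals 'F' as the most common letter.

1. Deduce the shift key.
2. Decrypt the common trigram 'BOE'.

Step 1: In English, 'E' is the most frequent letter (12.7%).
Step 2: The most frequent ciphertext letter is 'F' (position 5).
Step 3: Shift = (5 - 4) mod 26 = 1.
Step 4: Decrypt 'BOE' by shifting back 1:
  B -> A
  O -> N
  E -> D
Step 5: 'BOE' decrypts to 'AND'.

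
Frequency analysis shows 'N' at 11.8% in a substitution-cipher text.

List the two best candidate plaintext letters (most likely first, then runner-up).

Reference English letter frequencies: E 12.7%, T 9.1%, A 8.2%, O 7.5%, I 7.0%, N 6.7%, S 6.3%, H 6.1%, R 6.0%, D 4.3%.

Step 1: Observed frequency of 'N' is 11.8%.
Step 2: Compute distances to each reference frequency and sort:
  E (12.7%): difference = 0.9% <-- BEST
  T (9.1%): difference = 2.7% <-- RUNNER-UP
  A (8.2%): difference = 3.6%
  O (7.5%): difference = 4.3%
  I (7.0%): difference = 4.8%
Step 3: Most likely is 'E' (12.7%, diff 0.9%); second most likely is 'T' (9.1%, diff 2.7%).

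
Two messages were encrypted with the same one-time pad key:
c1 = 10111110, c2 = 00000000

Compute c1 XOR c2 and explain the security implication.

Step 1: c1 XOR c2 = (m1 XOR k) XOR (m2 XOR k).
Step 2: By XOR associativity/commutativity: = m1 XOR m2 XOR k XOR k = m1 XOR m2.
Step 3: 10111110 XOR 00000000 = 10111110 = 190.
Step 4: The key cancels out! An attacker learns m1 XOR m2 = 190, revealing the relationship between plaintexts.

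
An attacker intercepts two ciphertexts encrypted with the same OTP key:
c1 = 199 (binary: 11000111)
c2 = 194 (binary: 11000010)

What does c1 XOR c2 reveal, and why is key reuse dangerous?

Step 1: c1 XOR c2 = (m1 XOR k) XOR (m2 XOR k).
Step 2: By XOR associativity/commutativity: = m1 XOR m2 XOR k XOR k = m1 XOR m2.
Step 3: 11000111 XOR 11000010 = 00000101 = 5.
Step 4: The key cancels out! An attacker learns m1 XOR m2 = 5, revealing the relationship between plaintexts.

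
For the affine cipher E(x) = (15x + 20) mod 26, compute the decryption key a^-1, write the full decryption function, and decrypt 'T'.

Step 1: Find a^-1, the modular inverse of 15 mod 26.
Step 2: We need 15 * a^-1 = 1 (mod 26).
Step 3: 15 * 7 = 105 = 4 * 26 + 1, so a^-1 = 7.
Step 4: D(y) = 7(y - 20) mod 26.
Step 5: Apply to 'T' (y = 19): D(19) = 7 * (19 - 20) mod 26 = 7 * -1 mod 26 = 19 -> 'T'.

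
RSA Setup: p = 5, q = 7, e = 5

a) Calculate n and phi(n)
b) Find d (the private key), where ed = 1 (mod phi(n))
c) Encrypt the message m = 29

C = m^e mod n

Step 1: n = 5 * 7 = 35.
Step 2: phi(n) = (5-1)(7-1) = 4 * 6 = 24.
Step 3: Find d = 5^(-1) mod 24 = 5.
  Verify: 5 * 5 = 25 = 1 (mod 24).
Step 4: C = 29^5 mod 35 = 29.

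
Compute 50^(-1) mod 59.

Step 1: We need x such that 50 * x = 1 (mod 59).
Step 2: Using the extended Euclidean algorithm or trial:
  50 * 13 = 650 = 11 * 59 + 1.
Step 3: Since 650 mod 59 = 1, the inverse is x = 13.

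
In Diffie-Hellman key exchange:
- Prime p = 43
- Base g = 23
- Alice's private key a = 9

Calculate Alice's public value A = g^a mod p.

Step 1: A = g^a mod p = 23^9 mod 43.
  23^1 mod 43 = 23
  23^2 mod 43 = (23 * 23) mod 43 = 13
  23^3 mod 43 = (13 * 23) mod 43 = 41
  23^4 mod 43 = (41 * 23) mod 43 = 40
  23^5 mod 43 = (40 * 23) mod 43 = 17
  23^6 mod 43 = (17 * 23) mod 43 = 4
  23^7 mod 43 = (4 * 23) mod 43 = 6
  23^8 mod 43 = (6 * 23) mod 43 = 9
  23^9 mod 43 = (9 * 23) mod 43 = 35
Result: A = 35.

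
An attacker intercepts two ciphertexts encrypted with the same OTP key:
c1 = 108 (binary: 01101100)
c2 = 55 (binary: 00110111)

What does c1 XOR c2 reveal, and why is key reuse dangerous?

Step 1: c1 XOR c2 = (m1 XOR k) XOR (m2 XOR k).
Step 2: By XOR associativity/commutativity: = m1 XOR m2 XOR k XOR k = m1 XOR m2.
Step 3: 01101100 XOR 00110111 = 01011011 = 91.
Step 4: The key cancels out! An attacker learns m1 XOR m2 = 91, revealing the relationship between plaintexts.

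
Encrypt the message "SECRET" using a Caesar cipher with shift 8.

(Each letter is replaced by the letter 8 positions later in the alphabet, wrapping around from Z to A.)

Step 1: For each letter, shift forward by 8 positions (mod 26).
  S (position 18) -> position (18+8) mod 26 = 0 -> A
  E (position 4) -> position (4+8) mod 26 = 12 -> M
  C (position 2) -> position (2+8) mod 26 = 10 -> K
  R (position 17) -> position (17+8) mod 26 = 25 -> Z
  E (position 4) -> position (4+8) mod 26 = 12 -> M
  T (position 19) -> position (19+8) mod 26 = 1 -> B
Result: AMKZMB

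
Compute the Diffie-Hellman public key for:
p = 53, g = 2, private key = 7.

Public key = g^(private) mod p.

Step 1: A = g^a mod p = 2^7 mod 53.
  2^1 mod 53 = 2
  2^2 mod 53 = (2 * 2) mod 53 = 4
  2^3 mod 53 = (4 * 2) mod 53 = 8
  2^4 mod 53 = (8 * 2) mod 53 = 16
  2^5 mod 53 = (16 * 2) mod 53 = 32
  2^6 mod 53 = (32 * 2) mod 53 = 11
  2^7 mod 53 = (11 * 2) mod 53 = 22
Result: A = 22.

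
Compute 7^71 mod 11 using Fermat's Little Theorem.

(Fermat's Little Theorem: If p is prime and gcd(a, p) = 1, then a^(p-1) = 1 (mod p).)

Step 1: Since 11 is prime, by Fermat's Little Theorem: 7^10 = 1 (mod 11).
Step 2: Reduce exponent: 71 mod 10 = 1.
Step 3: So 7^71 = 7^1 (mod 11).
Step 4: 7^1 mod 11 = 7.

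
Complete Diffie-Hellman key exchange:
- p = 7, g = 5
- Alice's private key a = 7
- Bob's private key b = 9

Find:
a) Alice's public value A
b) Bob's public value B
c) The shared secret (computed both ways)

Step 1: A = g^a mod p = 5^7 mod 7 = 5.
Step 2: B = g^b mod p = 5^9 mod 7 = 6.
Step 3: Alice computes s = B^a mod p = 6^7 mod 7 = 6.
Step 4: Bob computes s = A^b mod p = 5^9 mod 7 = 6.
Both sides agree: shared secret = 6.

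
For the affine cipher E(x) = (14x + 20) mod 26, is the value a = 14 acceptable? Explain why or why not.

Step 1: Compute gcd(14, 26).
Step 2: gcd(14, 26) = 2.
Since gcd = 2 != 1, 14 shares a common factor with 26, so it cannot be used.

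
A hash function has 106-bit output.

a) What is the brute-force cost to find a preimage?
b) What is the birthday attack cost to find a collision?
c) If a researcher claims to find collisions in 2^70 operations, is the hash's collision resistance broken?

Step 1: Preimage resistance requires brute-force of 2^106 operations.
Step 2: Collision resistance (birthday bound) = 2^(106/2) = 2^53.
Step 3: The claimed attack costs 2^70 operations.
Step 4: Since 2^70 >= 2^53, the claimed attack is no faster than the generic birthday attack, so this does not break collision resistance.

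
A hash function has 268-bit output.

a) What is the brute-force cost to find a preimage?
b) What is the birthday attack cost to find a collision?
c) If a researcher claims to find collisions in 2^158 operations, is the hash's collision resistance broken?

Step 1: Preimage resistance requires brute-force of 2^268 operations.
Step 2: Collision resistance (birthday bound) = 2^(268/2) = 2^134.
Step 3: The claimed attack costs 2^158 operations.
Step 4: Since 2^158 >= 2^134, the claimed attack is no faster than the generic birthday attack, so this does not break collision resistance.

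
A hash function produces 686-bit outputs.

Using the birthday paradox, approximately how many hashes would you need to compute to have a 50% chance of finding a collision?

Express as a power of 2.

Step 1: The birthday paradox gives collision probability ~50% after sqrt(2^n) = 2^(n/2) hashes.
Step 2: For 686-bit output: 2^(686/2) = 2^343.
Step 3: Approximately 2^343 hash computations needed.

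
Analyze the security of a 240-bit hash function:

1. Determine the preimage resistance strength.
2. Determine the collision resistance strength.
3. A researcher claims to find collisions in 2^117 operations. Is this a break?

Step 1: Preimage resistance requires brute-force of 2^240 operations.
Step 2: Collision resistance (birthday bound) = 2^(240/2) = 2^120.
Step 3: The claimed attack costs 2^117 operations.
Step 4: Since 2^117 < 2^120, the claimed attack beats the generic birthday bound, so collision resistance is broken.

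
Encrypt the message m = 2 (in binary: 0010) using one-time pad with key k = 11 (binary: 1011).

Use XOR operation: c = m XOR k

Step 1: Write out the XOR operation bit by bit:
  Message: 0010
  Key:     1011
  XOR:     1001
Step 2: Convert to decimal: 1001 = 9.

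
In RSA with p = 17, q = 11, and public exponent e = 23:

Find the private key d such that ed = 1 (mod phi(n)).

Step 1: n = 17 * 11 = 187.
Step 2: phi(n) = 16 * 10 = 160.
Step 3: Find d such that 23 * d = 1 (mod 160).
Step 4: d = 23^(-1) mod 160 = 7.
Verification: 23 * 7 = 161 = 1 * 160 + 1.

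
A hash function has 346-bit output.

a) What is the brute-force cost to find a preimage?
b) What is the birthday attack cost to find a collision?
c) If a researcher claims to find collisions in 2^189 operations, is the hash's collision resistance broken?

Step 1: Preimage resistance requires brute-force of 2^346 operations.
Step 2: Collision resistance (birthday bound) = 2^(346/2) = 2^173.
Step 3: The claimed attack costs 2^189 operations.
Step 4: Since 2^189 >= 2^173, the claimed attack is no faster than the generic birthday attack, so this does not break collision resistance.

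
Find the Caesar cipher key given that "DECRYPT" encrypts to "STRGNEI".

Step 1: Compare first letters: D (position 3) -> S (position 18).
Step 2: Shift = (18 - 3) mod 26 = 15.
The shift value is 15.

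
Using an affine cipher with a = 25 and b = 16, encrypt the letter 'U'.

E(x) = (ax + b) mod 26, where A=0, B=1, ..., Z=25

Step 1: Convert 'U' to number: x = 20.
Step 2: E(20) = (25 * 20 + 16) mod 26 = 516 mod 26 = 22.
Step 3: Convert 22 back to letter: W.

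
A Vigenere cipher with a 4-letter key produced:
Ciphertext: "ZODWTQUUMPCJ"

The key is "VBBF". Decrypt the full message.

Step 1: Key 'VBBF' has length 4. Extended key: VBBFVBBFVBBF
Step 2: Decrypt each position:
  Z(25) - V(21) = 4 = E
  O(14) - B(1) = 13 = N
  D(3) - B(1) = 2 = C
  W(22) - F(5) = 17 = R
  T(19) - V(21) = 24 = Y
  Q(16) - B(1) = 15 = P
  U(20) - B(1) = 19 = T
  U(20) - F(5) = 15 = P
  M(12) - V(21) = 17 = R
  P(15) - B(1) = 14 = O
  C(2) - B(1) = 1 = B
  J(9) - F(5) = 4 = E
Plaintext: ENCRYPTPROBE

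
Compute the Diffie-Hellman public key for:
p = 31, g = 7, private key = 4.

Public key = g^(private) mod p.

Step 1: A = g^a mod p = 7^4 mod 31.
  7^1 mod 31 = 7
  7^2 mod 31 = (7 * 7) mod 31 = 18
  7^3 mod 31 = (18 * 7) mod 31 = 2
  7^4 mod 31 = (2 * 7) mod 31 = 14
Result: A = 14.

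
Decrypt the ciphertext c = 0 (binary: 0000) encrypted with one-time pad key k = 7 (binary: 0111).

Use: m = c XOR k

Step 1: XOR ciphertext with key:
  Ciphertext: 0000
  Key:        0111
  XOR:        0111
Step 2: Plaintext = 0111 = 7 in decimal.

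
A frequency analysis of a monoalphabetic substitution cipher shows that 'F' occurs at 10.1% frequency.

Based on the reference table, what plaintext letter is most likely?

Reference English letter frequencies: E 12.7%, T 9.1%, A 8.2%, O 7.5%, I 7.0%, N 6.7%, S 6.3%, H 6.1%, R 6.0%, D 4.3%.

Step 1: The observed frequency is 10.1%.
Step 2: Compare with English frequencies:
  E: 12.7% (difference: 2.6%)
  T: 9.1% (difference: 1.0%) <-- closest
  A: 8.2% (difference: 1.9%)
  O: 7.5% (difference: 2.6%)
  I: 7.0% (difference: 3.1%)
  N: 6.7% (difference: 3.4%)
  S: 6.3% (difference: 3.8%)
  H: 6.1% (difference: 4.0%)
  R: 6.0% (difference: 4.1%)
  D: 4.3% (difference: 5.8%)
Step 3: 'F' most likely represents 'T' (frequency 9.1%).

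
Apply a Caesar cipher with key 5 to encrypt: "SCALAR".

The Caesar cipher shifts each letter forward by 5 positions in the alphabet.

Step 1: For each letter, shift forward by 5 positions (mod 26).
  S (position 18) -> position (18+5) mod 26 = 23 -> X
  C (position 2) -> position (2+5) mod 26 = 7 -> H
  A (position 0) -> position (0+5) mod 26 = 5 -> F
  L (position 11) -> position (11+5) mod 26 = 16 -> Q
  A (position 0) -> position (0+5) mod 26 = 5 -> F
  R (position 17) -> position (17+5) mod 26 = 22 -> W
Result: XHFQFW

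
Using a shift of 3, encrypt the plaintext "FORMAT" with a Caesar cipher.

Step 1: For each letter, shift forward by 3 positions (mod 26).
  F (position 5) -> position (5+3) mod 26 = 8 -> I
  O (position 14) -> position (14+3) mod 26 = 17 -> R
  R (position 17) -> position (17+3) mod 26 = 20 -> U
  M (position 12) -> position (12+3) mod 26 = 15 -> P
  A (position 0) -> position (0+3) mod 26 = 3 -> D
  T (position 19) -> position (19+3) mod 26 = 22 -> W
Result: IRUPDW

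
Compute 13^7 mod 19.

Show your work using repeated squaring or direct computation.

Step 1: Compute 13^7 mod 19 step by step, reducing modulo 19 at each step.
  13^1 mod 19 = 13
  13^2 mod 19 = (13 * 13) mod 19 = 17
  13^3 mod 19 = (17 * 13) mod 19 = 12
  13^4 mod 19 = (12 * 13) mod 19 = 4
  13^5 mod 19 = (4 * 13) mod 19 = 14
  13^6 mod 19 = (14 * 13) mod 19 = 11
  13^7 mod 19 = (11 * 13) mod 19 = 10
Step 2: Result = 10.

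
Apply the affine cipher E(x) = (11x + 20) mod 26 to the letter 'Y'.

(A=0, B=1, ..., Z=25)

Step 1: Convert 'Y' to number: x = 24.
Step 2: E(24) = (11 * 24 + 20) mod 26 = 284 mod 26 = 24.
Step 3: Convert 24 back to letter: Y.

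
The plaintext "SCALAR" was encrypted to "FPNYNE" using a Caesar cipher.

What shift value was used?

Step 1: Compare first letters: S (position 18) -> F (position 5).
Step 2: Shift = (5 - 18) mod 26 = 13.
The shift value is 13.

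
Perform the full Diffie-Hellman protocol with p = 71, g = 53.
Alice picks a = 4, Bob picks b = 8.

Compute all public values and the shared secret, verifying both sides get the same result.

Step 1: A = g^a mod p = 53^4 mod 71 = 38.
Step 2: B = g^b mod p = 53^8 mod 71 = 24.
Step 3: Alice computes s = B^a mod p = 24^4 mod 71 = 64.
Step 4: Bob computes s = A^b mod p = 38^8 mod 71 = 64.
Both sides agree: shared secret = 64.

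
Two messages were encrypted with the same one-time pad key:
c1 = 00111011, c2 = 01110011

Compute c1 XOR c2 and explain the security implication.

Step 1: c1 XOR c2 = (m1 XOR k) XOR (m2 XOR k).
Step 2: By XOR associativity/commutativity: = m1 XOR m2 XOR k XOR k = m1 XOR m2.
Step 3: 00111011 XOR 01110011 = 01001000 = 72.
Step 4: The key cancels out! An attacker learns m1 XOR m2 = 72, revealing the relationship between plaintexts.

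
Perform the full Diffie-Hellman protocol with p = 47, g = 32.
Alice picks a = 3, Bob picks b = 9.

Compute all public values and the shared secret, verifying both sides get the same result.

Step 1: A = g^a mod p = 32^3 mod 47 = 9.
Step 2: B = g^b mod p = 32^9 mod 47 = 24.
Step 3: Alice computes s = B^a mod p = 24^3 mod 47 = 6.
Step 4: Bob computes s = A^b mod p = 9^9 mod 47 = 6.
Both sides agree: shared secret = 6.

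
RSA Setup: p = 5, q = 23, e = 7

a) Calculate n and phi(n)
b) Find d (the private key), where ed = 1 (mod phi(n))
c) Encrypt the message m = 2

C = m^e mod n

Step 1: n = 5 * 23 = 115.
Step 2: phi(n) = (5-1)(23-1) = 4 * 22 = 88.
Step 3: Find d = 7^(-1) mod 88 = 63.
  Verify: 7 * 63 = 441 = 1 (mod 88).
Step 4: C = 2^7 mod 115 = 13.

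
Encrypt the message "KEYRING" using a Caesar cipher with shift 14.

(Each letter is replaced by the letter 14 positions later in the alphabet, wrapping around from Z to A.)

Step 1: For each letter, shift forward by 14 positions (mod 26).
  K (position 10) -> position (10+14) mod 26 = 24 -> Y
  E (position 4) -> position (4+14) mod 26 = 18 -> S
  Y (position 24) -> position (24+14) mod 26 = 12 -> M
  R (position 17) -> position (17+14) mod 26 = 5 -> F
  I (position 8) -> position (8+14) mod 26 = 22 -> W
  N (position 13) -> position (13+14) mod 26 = 1 -> B
  G (position 6) -> position (6+14) mod 26 = 20 -> U
Result: YSMFWBU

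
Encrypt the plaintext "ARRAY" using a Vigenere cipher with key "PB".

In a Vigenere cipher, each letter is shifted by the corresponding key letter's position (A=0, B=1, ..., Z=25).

Step 1: Repeat key to match plaintext length:
  Plaintext: ARRAY
  Key:       PBPBP
Step 2: Encrypt each letter:
  A(0) + P(15) = (0+15) mod 26 = 15 = P
  R(17) + B(1) = (17+1) mod 26 = 18 = S
  R(17) + P(15) = (17+15) mod 26 = 6 = G
  A(0) + B(1) = (0+1) mod 26 = 1 = B
  Y(24) + P(15) = (24+15) mod 26 = 13 = N
Ciphertext: PSGBN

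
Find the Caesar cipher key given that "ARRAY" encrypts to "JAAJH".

Step 1: Compare first letters: A (position 0) -> J (position 9).
Step 2: Shift = (9 - 0) mod 26 = 9.
The shift value is 9.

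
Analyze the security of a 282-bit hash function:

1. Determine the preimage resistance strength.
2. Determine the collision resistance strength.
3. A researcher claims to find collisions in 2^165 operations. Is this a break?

Step 1: Preimage resistance requires brute-force of 2^282 operations.
Step 2: Collision resistance (birthday bound) = 2^(282/2) = 2^141.
Step 3: The claimed attack costs 2^165 operations.
Step 4: Since 2^165 >= 2^141, the claimed attack is no faster than the generic birthday attack, so this does not break collision resistance.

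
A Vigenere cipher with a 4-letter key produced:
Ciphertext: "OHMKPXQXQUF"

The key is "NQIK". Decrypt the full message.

Step 1: Key 'NQIK' has length 4. Extended key: NQIKNQIKNQI
Step 2: Decrypt each position:
  O(14) - N(13) = 1 = B
  H(7) - Q(16) = 17 = R
  M(12) - I(8) = 4 = E
  K(10) - K(10) = 0 = A
  P(15) - N(13) = 2 = C
  X(23) - Q(16) = 7 = H
  Q(16) - I(8) = 8 = I
  X(23) - K(10) = 13 = N
  Q(16) - N(13) = 3 = D
  U(20) - Q(16) = 4 = E
  F(5) - I(8) = 23 = X
Plaintext: BREACHINDEX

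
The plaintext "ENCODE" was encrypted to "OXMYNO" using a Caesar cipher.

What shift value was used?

Step 1: Compare first letters: E (position 4) -> O (position 14).
Step 2: Shift = (14 - 4) mod 26 = 10.
The shift value is 10.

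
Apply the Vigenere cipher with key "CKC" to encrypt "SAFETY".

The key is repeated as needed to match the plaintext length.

Step 1: Repeat key to match plaintext length:
  Plaintext: SAFETY
  Key:       CKCCKC
Step 2: Encrypt each letter:
  S(18) + C(2) = (18+2) mod 26 = 20 = U
  A(0) + K(10) = (0+10) mod 26 = 10 = K
  F(5) + C(2) = (5+2) mod 26 = 7 = H
  E(4) + C(2) = (4+2) mod 26 = 6 = G
  T(19) + K(10) = (19+10) mod 26 = 3 = D
  Y(24) + C(2) = (24+2) mod 26 = 0 = A
Ciphertext: UKHGDA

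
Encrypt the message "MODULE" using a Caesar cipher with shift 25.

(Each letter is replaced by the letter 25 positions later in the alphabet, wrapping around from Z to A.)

Step 1: For each letter, shift forward by 25 positions (mod 26).
  M (position 12) -> position (12+25) mod 26 = 11 -> L
  O (position 14) -> position (14+25) mod 26 = 13 -> N
  D (position 3) -> position (3+25) mod 26 = 2 -> C
  U (position 20) -> position (20+25) mod 26 = 19 -> T
  L (position 11) -> position (11+25) mod 26 = 10 -> K
  E (position 4) -> position (4+25) mod 26 = 3 -> D
Result: LNCTKD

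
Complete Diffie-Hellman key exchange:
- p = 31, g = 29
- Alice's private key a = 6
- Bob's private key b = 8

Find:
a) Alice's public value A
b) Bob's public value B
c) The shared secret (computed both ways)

Step 1: A = g^a mod p = 29^6 mod 31 = 2.
Step 2: B = g^b mod p = 29^8 mod 31 = 8.
Step 3: Alice computes s = B^a mod p = 8^6 mod 31 = 8.
Step 4: Bob computes s = A^b mod p = 2^8 mod 31 = 8.
Both sides agree: shared secret = 8.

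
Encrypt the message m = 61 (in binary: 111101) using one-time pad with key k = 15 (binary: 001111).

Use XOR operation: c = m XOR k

Step 1: Write out the XOR operation bit by bit:
  Message: 111101
  Key:     001111
  XOR:     110010
Step 2: Convert to decimal: 110010 = 50.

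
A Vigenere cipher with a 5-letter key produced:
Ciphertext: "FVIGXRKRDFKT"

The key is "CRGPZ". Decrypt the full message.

Step 1: Key 'CRGPZ' has length 5. Extended key: CRGPZCRGPZCR
Step 2: Decrypt each position:
  F(5) - C(2) = 3 = D
  V(21) - R(17) = 4 = E
  I(8) - G(6) = 2 = C
  G(6) - P(15) = 17 = R
  X(23) - Z(25) = 24 = Y
  R(17) - C(2) = 15 = P
  K(10) - R(17) = 19 = T
  R(17) - G(6) = 11 = L
  D(3) - P(15) = 14 = O
  F(5) - Z(25) = 6 = G
  K(10) - C(2) = 8 = I
  T(19) - R(17) = 2 = C
Plaintext: DECRYPTLOGIC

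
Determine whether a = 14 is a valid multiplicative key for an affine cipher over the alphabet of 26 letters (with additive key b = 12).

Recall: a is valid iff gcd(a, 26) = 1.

Step 1: Compute gcd(14, 26).
Step 2: gcd(14, 26) = 2.
Since gcd = 2 != 1, 14 shares a common factor with 26, so it cannot be used.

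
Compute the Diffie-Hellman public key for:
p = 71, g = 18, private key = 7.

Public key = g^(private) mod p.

Step 1: A = g^a mod p = 18^7 mod 71.
  18^1 mod 71 = 18
  18^2 mod 71 = (18 * 18) mod 71 = 40
  18^3 mod 71 = (40 * 18) mod 71 = 10
  18^4 mod 71 = (10 * 18) mod 71 = 38
  18^5 mod 71 = (38 * 18) mod 71 = 45
  18^6 mod 71 = (45 * 18) mod 71 = 29
  18^7 mod 71 = (29 * 18) mod 71 = 25
Result: A = 25.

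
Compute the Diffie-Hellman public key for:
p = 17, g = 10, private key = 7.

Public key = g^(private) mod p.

Step 1: A = g^a mod p = 10^7 mod 17.
  10^1 mod 17 = 10
  10^2 mod 17 = (10 * 10) mod 17 = 15
  10^3 mod 17 = (15 * 10) mod 17 = 14
  10^4 mod 17 = (14 * 10) mod 17 = 4
  10^5 mod 17 = (4 * 10) mod 17 = 6
  10^6 mod 17 = (6 * 10) mod 17 = 9
  10^7 mod 17 = (9 * 10) mod 17 = 5
Result: A = 5.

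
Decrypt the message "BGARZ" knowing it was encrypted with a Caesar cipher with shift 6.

Step 1: Reverse the shift by subtracting 6 from each letter position.
  B (position 1) -> position (1-6) mod 26 = 21 -> V
  G (position 6) -> position (6-6) mod 26 = 0 -> A
  A (position 0) -> position (0-6) mod 26 = 20 -> U
  R (position 17) -> position (17-6) mod 26 = 11 -> L
  Z (position 25) -> position (25-6) mod 26 = 19 -> T
Decrypted message: VAULT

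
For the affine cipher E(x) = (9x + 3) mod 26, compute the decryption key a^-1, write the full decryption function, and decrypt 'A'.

Step 1: Find a^-1, the modular inverse of 9 mod 26.
Step 2: We need 9 * a^-1 = 1 (mod 26).
Step 3: 9 * 3 = 27 = 1 * 26 + 1, so a^-1 = 3.
Step 4: D(y) = 3(y - 3) mod 26.
Step 5: Apply to 'A' (y = 0): D(0) = 3 * (0 - 3) mod 26 = 3 * -3 mod 26 = 17 -> 'R'.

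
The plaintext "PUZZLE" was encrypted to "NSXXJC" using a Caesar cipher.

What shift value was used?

Step 1: Compare first letters: P (position 15) -> N (position 13).
Step 2: Shift = (13 - 15) mod 26 = 24.
The shift value is 24.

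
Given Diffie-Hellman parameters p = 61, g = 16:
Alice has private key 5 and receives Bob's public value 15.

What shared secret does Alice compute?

Step 1: s = B^a mod p = 15^5 mod 61.
  15^1 mod 61 = 15
  15^2 mod 61 = (15 * 15) mod 61 = 42
  15^3 mod 61 = (42 * 15) mod 61 = 20
  15^4 mod 61 = (20 * 15) mod 61 = 56
  15^5 mod 61 = (56 * 15) mod 61 = 47
Result: shared secret = 47.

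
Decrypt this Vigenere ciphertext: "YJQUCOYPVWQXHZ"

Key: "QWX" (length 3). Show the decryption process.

Step 1: Key 'QWX' has length 3. Extended key: QWXQWXQWXQWXQW
Step 2: Decrypt each position:
  Y(24) - Q(16) = 8 = I
  J(9) - W(22) = 13 = N
  Q(16) - X(23) = 19 = T
  U(20) - Q(16) = 4 = E
  C(2) - W(22) = 6 = G
  O(14) - X(23) = 17 = R
  Y(24) - Q(16) = 8 = I
  P(15) - W(22) = 19 = T
  V(21) - X(23) = 24 = Y
  W(22) - Q(16) = 6 = G
  Q(16) - W(22) = 20 = U
  X(23) - X(23) = 0 = A
  H(7) - Q(16) = 17 = R
  Z(25) - W(22) = 3 = D
Plaintext: INTEGRITYGUARD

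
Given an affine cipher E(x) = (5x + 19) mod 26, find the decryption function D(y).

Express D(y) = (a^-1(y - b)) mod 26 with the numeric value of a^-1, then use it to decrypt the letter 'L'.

Step 1: Find a^-1, the modular inverse of 5 mod 26.
Step 2: We need 5 * a^-1 = 1 (mod 26).
Step 3: 5 * 21 = 105 = 4 * 26 + 1, so a^-1 = 21.
Step 4: D(y) = 21(y - 19) mod 26.
Step 5: Apply to 'L' (y = 11): D(11) = 21 * (11 - 19) mod 26 = 21 * -8 mod 26 = 14 -> 'O'.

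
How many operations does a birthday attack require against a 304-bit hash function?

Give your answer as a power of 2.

Step 1: The birthday paradox gives collision probability ~50% after sqrt(2^n) = 2^(n/2) hashes.
Step 2: For 304-bit output: 2^(304/2) = 2^152.
Step 3: Approximately 2^152 hash computations needed.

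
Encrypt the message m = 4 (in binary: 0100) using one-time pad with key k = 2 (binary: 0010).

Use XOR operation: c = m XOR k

Step 1: Write out the XOR operation bit by bit:
  Message: 0100
  Key:     0010
  XOR:     0110
Step 2: Convert to decimal: 0110 = 6.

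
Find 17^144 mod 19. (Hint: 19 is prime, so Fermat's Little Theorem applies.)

Step 1: Since 19 is prime, by Fermat's Little Theorem: 17^18 = 1 (mod 19).
Step 2: Reduce exponent: 144 mod 18 = 0.
Step 3: So 17^144 = 17^0 (mod 19).
Step 4: 17^0 mod 19 = 1.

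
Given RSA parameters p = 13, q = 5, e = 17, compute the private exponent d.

Step 1: n = 13 * 5 = 65.
Step 2: phi(n) = 12 * 4 = 48.
Step 3: Find d such that 17 * d = 1 (mod 48).
Step 4: d = 17^(-1) mod 48 = 17.
Verification: 17 * 17 = 289 = 6 * 48 + 1.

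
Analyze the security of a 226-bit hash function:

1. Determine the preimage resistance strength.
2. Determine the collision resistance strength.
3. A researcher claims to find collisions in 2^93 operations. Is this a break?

Step 1: Preimage resistance requires brute-force of 2^226 operations.
Step 2: Collision resistance (birthday bound) = 2^(226/2) = 2^113.
Step 3: The claimed attack costs 2^93 operations.
Step 4: Since 2^93 < 2^113, the claimed attack beats the generic birthday bound, so collision resistance is broken.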